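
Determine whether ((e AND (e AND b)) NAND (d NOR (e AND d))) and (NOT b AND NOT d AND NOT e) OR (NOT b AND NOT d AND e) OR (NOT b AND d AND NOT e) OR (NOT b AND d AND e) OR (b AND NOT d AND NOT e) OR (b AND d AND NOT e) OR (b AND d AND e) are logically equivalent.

Yes, they are equivalent — the two output columns agree on all 8 assignments:
b | d | e | Expression 1 | Expression 2
---------------------------------------
0 | 0 | 0 | 1 | 1
0 | 0 | 1 | 1 | 1
0 | 1 | 0 | 1 | 1
0 | 1 | 1 | 1 | 1
1 | 0 | 0 | 1 | 1
1 | 0 | 1 | 0 | 0
1 | 1 | 0 | 1 | 1
1 | 1 | 1 | 1 | 1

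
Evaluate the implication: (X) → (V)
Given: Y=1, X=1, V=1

Antecedent (X) = 1; consequent (V) = 1.
1 → 1 = 1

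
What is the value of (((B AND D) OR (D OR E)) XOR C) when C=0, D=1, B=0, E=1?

Substituting: (((0 AND 1) OR (1 OR 1)) XOR 0)
= 1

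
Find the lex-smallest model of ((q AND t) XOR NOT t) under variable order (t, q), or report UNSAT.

t=0, q=0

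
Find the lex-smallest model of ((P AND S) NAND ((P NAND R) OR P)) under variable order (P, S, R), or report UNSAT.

P=0, S=0, R=0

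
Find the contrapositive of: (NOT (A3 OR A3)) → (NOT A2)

Contrapositive: A2 → (A3 OR A3)
Note: A statement and its contrapositive are logically equivalent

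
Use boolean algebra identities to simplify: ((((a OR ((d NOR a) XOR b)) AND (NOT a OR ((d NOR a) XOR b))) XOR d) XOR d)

By XOR self-cancellation ((E XOR v) XOR v = E) then distribution ((E OR v) AND (E OR NOT v) = E):
= ((d NOR a) XOR b)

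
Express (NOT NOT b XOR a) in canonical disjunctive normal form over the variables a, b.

(NOT a AND b) OR (a AND NOT b)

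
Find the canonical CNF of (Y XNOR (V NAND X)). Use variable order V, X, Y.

(V OR X OR Y) AND (V OR NOT X OR Y) AND (NOT V OR X OR Y) AND (NOT V OR NOT X OR NOT Y)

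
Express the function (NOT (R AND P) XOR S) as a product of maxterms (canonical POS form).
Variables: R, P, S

ΠM(1, 3, 5, 6) = (R OR P OR NOT S) AND (R OR NOT P OR NOT S) AND (NOT R OR P OR NOT S) AND (NOT R OR NOT P OR S)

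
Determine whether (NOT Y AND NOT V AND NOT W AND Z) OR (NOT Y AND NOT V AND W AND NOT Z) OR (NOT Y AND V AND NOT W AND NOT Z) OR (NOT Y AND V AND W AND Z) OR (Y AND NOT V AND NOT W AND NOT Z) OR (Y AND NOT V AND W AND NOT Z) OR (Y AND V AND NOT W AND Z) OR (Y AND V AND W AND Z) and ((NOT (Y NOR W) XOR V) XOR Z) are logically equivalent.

Yes, they are equivalent — the two output columns agree on all 16 assignments:
Y | V | W | Z | Expression 1 | Expression 2
-------------------------------------------
0 | 0 | 0 | 0 | 0 | 0
0 | 0 | 0 | 1 | 1 | 1
0 | 0 | 1 | 0 | 1 | 1
0 | 0 | 1 | 1 | 0 | 0
0 | 1 | 0 | 0 | 1 | 1
0 | 1 | 0 | 1 | 0 | 0
0 | 1 | 1 | 0 | 0 | 0
0 | 1 | 1 | 1 | 1 | 1
1 | 0 | 0 | 0 | 1 | 1
1 | 0 | 0 | 1 | 0 | 0
1 | 0 | 1 | 0 | 1 | 1
1 | 0 | 1 | 1 | 0 | 0
1 | 1 | 0 | 0 | 0 | 0
1 | 1 | 0 | 1 | 1 | 1
1 | 1 | 1 | 0 | 0 | 0
1 | 1 | 1 | 1 | 1 | 1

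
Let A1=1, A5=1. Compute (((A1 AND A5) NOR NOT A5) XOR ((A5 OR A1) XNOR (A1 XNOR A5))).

Substituting: (((1 AND 1) NOR NOT 1) XOR ((1 OR 1) XNOR (1 XNOR 1)))
= 1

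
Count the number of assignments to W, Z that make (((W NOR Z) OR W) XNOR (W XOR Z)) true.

Satisfying assignments: (1,0)
Count: 1 out of 4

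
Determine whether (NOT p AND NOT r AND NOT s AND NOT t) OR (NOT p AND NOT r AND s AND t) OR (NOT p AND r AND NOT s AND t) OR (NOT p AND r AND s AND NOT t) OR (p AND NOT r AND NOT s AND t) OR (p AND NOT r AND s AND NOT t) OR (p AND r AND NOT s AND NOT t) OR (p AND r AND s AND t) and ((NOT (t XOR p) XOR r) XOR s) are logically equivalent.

Yes, they are equivalent — the two output columns agree on all 16 assignments:
p | r | s | t | Expression 1 | Expression 2
-------------------------------------------
0 | 0 | 0 | 0 | 1 | 1
0 | 0 | 0 | 1 | 0 | 0
0 | 0 | 1 | 0 | 0 | 0
0 | 0 | 1 | 1 | 1 | 1
0 | 1 | 0 | 0 | 0 | 0
0 | 1 | 0 | 1 | 1 | 1
0 | 1 | 1 | 0 | 1 | 1
0 | 1 | 1 | 1 | 0 | 0
1 | 0 | 0 | 0 | 0 | 0
1 | 0 | 0 | 1 | 1 | 1
1 | 0 | 1 | 0 | 1 | 1
1 | 0 | 1 | 1 | 0 | 0
1 | 1 | 0 | 0 | 1 | 1
1 | 1 | 0 | 1 | 0 | 0
1 | 1 | 1 | 0 | 0 | 0
1 | 1 | 1 | 1 | 1 | 1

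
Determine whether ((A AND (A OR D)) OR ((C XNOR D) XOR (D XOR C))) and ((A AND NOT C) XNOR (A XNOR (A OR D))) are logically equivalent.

No. Counterexample: with A=0, D=0, C=0, Expression 1 = 1 but Expression 2 = 0.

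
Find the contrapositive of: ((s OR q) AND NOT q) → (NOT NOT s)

Contrapositive: NOT s → NOT ((s OR q) AND NOT q)
Note: A statement and its contrapositive are logically equivalent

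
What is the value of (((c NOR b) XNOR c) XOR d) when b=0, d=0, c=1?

Substituting: (((1 NOR 0) XNOR 1) XOR 0)
= 0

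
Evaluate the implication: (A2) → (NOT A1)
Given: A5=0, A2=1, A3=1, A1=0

Antecedent (A2) = 1; consequent (NOT A1) = 1.
1 → 1 = 1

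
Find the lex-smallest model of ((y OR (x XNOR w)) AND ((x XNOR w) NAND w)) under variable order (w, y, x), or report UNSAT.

w=0, y=0, x=0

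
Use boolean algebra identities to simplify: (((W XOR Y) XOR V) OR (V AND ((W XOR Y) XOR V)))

By absorption (E OR (E AND v) = E):
= ((W XOR Y) XOR V)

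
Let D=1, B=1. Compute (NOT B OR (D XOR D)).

Substituting: (NOT 1 OR (1 XOR 1))
= 0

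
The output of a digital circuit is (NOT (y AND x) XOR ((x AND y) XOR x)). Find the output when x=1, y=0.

Substituting: (NOT (0 AND 1) XOR ((1 AND 0) XOR 1))
= 0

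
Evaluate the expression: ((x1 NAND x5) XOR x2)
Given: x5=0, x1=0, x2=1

Substituting: ((0 NAND 0) XOR 1)
= 0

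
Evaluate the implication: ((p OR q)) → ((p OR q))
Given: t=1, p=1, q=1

Antecedent ((p OR q)) = 1; consequent ((p OR q)) = 1.
1 → 1 = 1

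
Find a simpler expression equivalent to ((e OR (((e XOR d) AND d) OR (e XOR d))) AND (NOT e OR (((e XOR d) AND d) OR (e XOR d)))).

By distribution ((E OR v) AND (E OR NOT v) = E) then absorption (E OR (E AND v) = E):
= (e XOR d)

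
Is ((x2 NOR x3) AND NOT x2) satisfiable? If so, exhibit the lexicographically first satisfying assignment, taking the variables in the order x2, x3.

x2=0, x3=0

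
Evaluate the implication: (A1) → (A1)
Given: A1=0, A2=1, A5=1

Antecedent (A1) = 0; consequent (A1) = 0.
0 → 0 = 1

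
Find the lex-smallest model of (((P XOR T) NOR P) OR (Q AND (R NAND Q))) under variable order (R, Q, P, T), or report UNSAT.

R=0, Q=0, P=0, T=0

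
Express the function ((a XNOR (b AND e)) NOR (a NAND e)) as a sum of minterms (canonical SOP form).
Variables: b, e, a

Σm(3) = (NOT b AND e AND a)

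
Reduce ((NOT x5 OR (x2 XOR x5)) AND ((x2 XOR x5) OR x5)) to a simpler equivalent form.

By distribution ((E OR v) AND (E OR NOT v) = E):
= (x2 XOR x5)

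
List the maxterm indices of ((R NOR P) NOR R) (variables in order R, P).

ΠM(0, 2, 3) = (R OR P) AND (NOT R OR P) AND (NOT R OR NOT P)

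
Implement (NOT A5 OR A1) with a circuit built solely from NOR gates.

(((A5 NOR A5) NOR A1) NOR ((A5 NOR A5) NOR A1))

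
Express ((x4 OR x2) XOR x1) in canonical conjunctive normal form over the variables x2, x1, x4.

(x2 OR x1 OR x4) AND (x2 OR NOT x1 OR NOT x4) AND (NOT x2 OR NOT x1 OR x4) AND (NOT x2 OR NOT x1 OR NOT x4)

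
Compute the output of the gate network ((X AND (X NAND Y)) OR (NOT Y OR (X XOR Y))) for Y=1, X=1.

Substituting: ((1 AND (1 NAND 1)) OR (NOT 1 OR (1 XOR 1)))
= 0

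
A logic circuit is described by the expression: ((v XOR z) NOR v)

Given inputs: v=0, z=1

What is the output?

Substituting: ((0 XOR 1) NOR 0)
= 0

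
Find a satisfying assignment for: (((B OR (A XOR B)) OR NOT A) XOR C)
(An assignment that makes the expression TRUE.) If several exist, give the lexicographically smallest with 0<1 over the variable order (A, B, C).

A=0, B=0, C=0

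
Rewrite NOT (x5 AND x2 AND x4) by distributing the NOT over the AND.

NOT x5 OR NOT x2 OR NOT x4
De Morgan's: NOT(AND of terms) = OR of negations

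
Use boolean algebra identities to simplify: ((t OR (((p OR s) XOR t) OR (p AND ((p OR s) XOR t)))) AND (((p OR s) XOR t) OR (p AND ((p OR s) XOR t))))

By absorption (E AND (E OR v) = E) then absorption (E OR (E AND v) = E):
= ((p OR s) XOR t)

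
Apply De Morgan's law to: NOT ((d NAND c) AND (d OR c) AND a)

NOT (d NAND c) OR NOT (d OR c) OR NOT a
De Morgan's: NOT(AND of terms) = OR of negations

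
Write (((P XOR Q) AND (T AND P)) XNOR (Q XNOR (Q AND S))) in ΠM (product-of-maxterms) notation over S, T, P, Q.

ΠM(0, 2, 4, 8, 9, 10, 11, 12, 13, 15) = (S OR T OR P OR Q) AND (S OR T OR NOT P OR Q) AND (S OR NOT T OR P OR Q) AND (NOT S OR T OR P OR Q) AND (NOT S OR T OR P OR NOT Q) AND (NOT S OR T OR NOT P OR Q) AND (NOT S OR T OR NOT P OR NOT Q) AND (NOT S OR NOT T OR P OR Q) AND (NOT S OR NOT T OR P OR NOT Q) AND (NOT S OR NOT T OR NOT P OR NOT Q)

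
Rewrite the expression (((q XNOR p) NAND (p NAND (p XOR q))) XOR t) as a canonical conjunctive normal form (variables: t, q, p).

(t OR q OR p) AND (t OR NOT q OR NOT p) AND (NOT t OR q OR NOT p) AND (NOT t OR NOT q OR p)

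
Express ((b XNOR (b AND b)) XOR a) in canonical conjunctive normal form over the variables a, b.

(NOT a OR b) AND (NOT a OR NOT b)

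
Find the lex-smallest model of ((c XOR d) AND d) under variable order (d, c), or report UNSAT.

d=1, c=0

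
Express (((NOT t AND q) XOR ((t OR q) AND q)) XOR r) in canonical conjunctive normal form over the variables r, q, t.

(r OR q OR t) AND (r OR q OR NOT t) AND (r OR NOT q OR t) AND (NOT r OR NOT q OR NOT t)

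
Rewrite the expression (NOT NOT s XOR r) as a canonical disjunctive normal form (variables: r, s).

(NOT r AND s) OR (r AND NOT s)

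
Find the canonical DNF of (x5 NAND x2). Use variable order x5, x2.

(NOT x5 AND NOT x2) OR (NOT x5 AND x2) OR (x5 AND NOT x2)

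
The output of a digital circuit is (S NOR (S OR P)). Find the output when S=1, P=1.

Substituting: (1 NOR (1 OR 1))
= 0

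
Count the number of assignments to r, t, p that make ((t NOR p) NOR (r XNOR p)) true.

Satisfying assignments: (0,0,1), (0,1,1), (1,1,0)
Count: 3 out of 8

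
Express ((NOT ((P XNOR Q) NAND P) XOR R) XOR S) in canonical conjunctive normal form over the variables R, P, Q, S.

(R OR P OR Q OR S) AND (R OR P OR NOT Q OR S) AND (R OR NOT P OR Q OR S) AND (R OR NOT P OR NOT Q OR NOT S) AND (NOT R OR P OR Q OR NOT S) AND (NOT R OR P OR NOT Q OR NOT S) AND (NOT R OR NOT P OR Q OR NOT S) AND (NOT R OR NOT P OR NOT Q OR S)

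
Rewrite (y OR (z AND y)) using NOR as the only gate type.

((y NOR ((z NOR z) NOR (y NOR y))) NOR (y NOR ((z NOR z) NOR (y NOR y))))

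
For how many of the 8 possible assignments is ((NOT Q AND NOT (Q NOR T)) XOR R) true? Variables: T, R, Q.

Satisfying assignments: (0,1,0), (0,1,1), (1,0,0), (1,1,1)
Count: 4 out of 8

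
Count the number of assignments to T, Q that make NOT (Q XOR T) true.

Satisfying assignments: (0,0), (1,1)
Count: 2 out of 4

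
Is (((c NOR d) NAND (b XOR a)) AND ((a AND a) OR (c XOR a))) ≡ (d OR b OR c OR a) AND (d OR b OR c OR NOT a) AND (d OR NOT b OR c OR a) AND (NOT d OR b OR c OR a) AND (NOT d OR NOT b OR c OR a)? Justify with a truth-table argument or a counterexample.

Yes, they are equivalent — the two output columns agree on all 16 assignments:
d | b | c | a | Expression 1 | Expression 2
-------------------------------------------
0 | 0 | 0 | 0 | 0 | 0
0 | 0 | 0 | 1 | 0 | 0
0 | 0 | 1 | 0 | 1 | 1
0 | 0 | 1 | 1 | 1 | 1
0 | 1 | 0 | 0 | 0 | 0
0 | 1 | 0 | 1 | 1 | 1
0 | 1 | 1 | 0 | 1 | 1
0 | 1 | 1 | 1 | 1 | 1
1 | 0 | 0 | 0 | 0 | 0
1 | 0 | 0 | 1 | 1 | 1
1 | 0 | 1 | 0 | 1 | 1
1 | 0 | 1 | 1 | 1 | 1
1 | 1 | 0 | 0 | 0 | 0
1 | 1 | 0 | 1 | 1 | 1
1 | 1 | 1 | 0 | 1 | 1
1 | 1 | 1 | 1 | 1 | 1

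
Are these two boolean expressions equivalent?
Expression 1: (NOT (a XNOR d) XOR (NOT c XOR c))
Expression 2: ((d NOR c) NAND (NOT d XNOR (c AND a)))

No. Counterexample: with c=0, a=0, d=1, Expression 1 = 0 but Expression 2 = 1.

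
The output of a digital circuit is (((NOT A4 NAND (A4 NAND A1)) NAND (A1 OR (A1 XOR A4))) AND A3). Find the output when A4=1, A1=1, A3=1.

Substituting: (((NOT 1 NAND (1 NAND 1)) NAND (1 OR (1 XOR 1))) AND 1)
= 0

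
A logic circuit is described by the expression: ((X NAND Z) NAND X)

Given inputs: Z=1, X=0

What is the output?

Substituting: ((0 NAND 1) NAND 0)
= 1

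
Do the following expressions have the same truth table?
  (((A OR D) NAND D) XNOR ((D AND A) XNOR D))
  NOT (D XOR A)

No. Counterexample: with D=0, A=1, Expression 1 = 1 but Expression 2 = 0.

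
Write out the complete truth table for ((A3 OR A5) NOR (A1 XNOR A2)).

A1 | A3 | A5 | A2 | Output
--------------------------
0 | 0 | 0 | 0 | 0
0 | 0 | 0 | 1 | 1
0 | 0 | 1 | 0 | 0
0 | 0 | 1 | 1 | 0
0 | 1 | 0 | 0 | 0
0 | 1 | 0 | 1 | 0
0 | 1 | 1 | 0 | 0
0 | 1 | 1 | 1 | 0
1 | 0 | 0 | 0 | 1
1 | 0 | 0 | 1 | 0
1 | 0 | 1 | 0 | 0
1 | 0 | 1 | 1 | 0
1 | 1 | 0 | 0 | 0
1 | 1 | 0 | 1 | 0
1 | 1 | 1 | 0 | 0
1 | 1 | 1 | 1 | 0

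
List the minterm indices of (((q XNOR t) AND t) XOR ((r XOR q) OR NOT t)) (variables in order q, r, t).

Σm(0, 2, 3, 4, 6, 7) = (NOT q AND NOT r AND NOT t) OR (NOT q AND r AND NOT t) OR (NOT q AND r AND t) OR (q AND NOT r AND NOT t) OR (q AND r AND NOT t) OR (q AND r AND t)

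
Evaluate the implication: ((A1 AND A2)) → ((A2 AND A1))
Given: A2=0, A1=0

Antecedent ((A1 AND A2)) = 0; consequent ((A2 AND A1)) = 0.
0 → 0 = 1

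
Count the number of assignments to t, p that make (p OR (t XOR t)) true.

Satisfying assignments: (0,1), (1,1)
Count: 2 out of 4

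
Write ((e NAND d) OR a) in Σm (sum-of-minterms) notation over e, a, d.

Σm(0, 1, 2, 3, 4, 6, 7) = (NOT e AND NOT a AND NOT d) OR (NOT e AND NOT a AND d) OR (NOT e AND a AND NOT d) OR (NOT e AND a AND d) OR (e AND NOT a AND NOT d) OR (e AND a AND NOT d) OR (e AND a AND d)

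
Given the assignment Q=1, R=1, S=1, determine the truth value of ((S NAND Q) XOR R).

Substituting: ((1 NAND 1) XOR 1)
= 1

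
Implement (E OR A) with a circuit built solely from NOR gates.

((E NOR A) NOR (E NOR A))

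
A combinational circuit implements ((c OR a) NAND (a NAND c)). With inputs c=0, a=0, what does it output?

Substituting: ((0 OR 0) NAND (0 NAND 0))
= 1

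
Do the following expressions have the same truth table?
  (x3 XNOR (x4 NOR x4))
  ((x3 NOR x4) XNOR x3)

No. Counterexample: with x3=1, x4=0, Expression 1 = 1 but Expression 2 = 0.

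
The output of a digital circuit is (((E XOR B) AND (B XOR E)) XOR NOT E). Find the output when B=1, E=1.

Substituting: (((1 XOR 1) AND (1 XOR 1)) XOR NOT 1)
= 0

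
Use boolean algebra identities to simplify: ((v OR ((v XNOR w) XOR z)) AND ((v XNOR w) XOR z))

By absorption (E AND (E OR v) = E):
= ((v XNOR w) XOR z)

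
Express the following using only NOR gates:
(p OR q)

((p NOR q) NOR (p NOR q))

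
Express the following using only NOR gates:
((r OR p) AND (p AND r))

((((r NOR p) NOR (r NOR p)) NOR ((r NOR p) NOR (r NOR p))) NOR (((p NOR p) NOR (r NOR r)) NOR ((p NOR p) NOR (r NOR r))))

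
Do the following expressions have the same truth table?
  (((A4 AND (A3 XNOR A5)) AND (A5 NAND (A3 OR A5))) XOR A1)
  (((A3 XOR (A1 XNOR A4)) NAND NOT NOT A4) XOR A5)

No. Counterexample: with A5=0, A1=0, A4=0, A3=0, Expression 1 = 0 but Expression 2 = 1.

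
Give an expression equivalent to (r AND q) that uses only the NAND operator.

((r NAND q) NAND (r NAND q))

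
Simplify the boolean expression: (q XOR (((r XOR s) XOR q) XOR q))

By XOR self-cancellation ((E XOR v) XOR v = E):
= ((r XOR s) XOR q)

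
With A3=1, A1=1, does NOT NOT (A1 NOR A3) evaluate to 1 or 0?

Substituting: NOT NOT (1 NOR 1)
= 0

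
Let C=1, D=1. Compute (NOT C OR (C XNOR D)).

Substituting: (NOT 1 OR (1 XNOR 1))
= 1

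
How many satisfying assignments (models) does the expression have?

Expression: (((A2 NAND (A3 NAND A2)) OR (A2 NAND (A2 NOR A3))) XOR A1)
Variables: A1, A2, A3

Satisfying assignments: (0,0,0), (0,0,1), (0,1,0), (0,1,1)
Count: 4 out of 8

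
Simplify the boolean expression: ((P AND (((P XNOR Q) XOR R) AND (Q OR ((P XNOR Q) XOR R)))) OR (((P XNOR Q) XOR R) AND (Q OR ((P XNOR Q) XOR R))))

By absorption (E OR (E AND v) = E) then absorption (E AND (E OR v) = E):
= ((P XNOR Q) XOR R)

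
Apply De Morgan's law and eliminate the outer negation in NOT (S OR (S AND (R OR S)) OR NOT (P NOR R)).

NOT S AND NOT (S AND (R OR S)) AND (P NOR R)
De Morgan's: NOT(OR of terms) = AND of negations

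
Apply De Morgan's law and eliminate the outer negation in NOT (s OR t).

NOT s AND NOT t
De Morgan's: NOT(OR of terms) = AND of negations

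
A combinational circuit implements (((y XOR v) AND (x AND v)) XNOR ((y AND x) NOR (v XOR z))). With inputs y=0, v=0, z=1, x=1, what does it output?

Substituting: (((0 XOR 0) AND (1 AND 0)) XNOR ((0 AND 1) NOR (0 XOR 1)))
= 1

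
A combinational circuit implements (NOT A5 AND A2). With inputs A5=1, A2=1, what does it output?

Substituting: (NOT 1 AND 1)
= 0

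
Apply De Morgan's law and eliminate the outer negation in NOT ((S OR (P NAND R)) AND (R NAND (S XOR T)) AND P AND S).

NOT (S OR (P NAND R)) OR NOT (R NAND (S XOR T)) OR NOT P OR NOT S
De Morgan's: NOT(AND of terms) = OR of negations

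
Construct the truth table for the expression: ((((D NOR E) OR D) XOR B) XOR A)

B | A | E | D | Output
----------------------
0 | 0 | 0 | 0 | 1
0 | 0 | 0 | 1 | 1
0 | 0 | 1 | 0 | 0
0 | 0 | 1 | 1 | 1
0 | 1 | 0 | 0 | 0
0 | 1 | 0 | 1 | 0
0 | 1 | 1 | 0 | 1
0 | 1 | 1 | 1 | 0
1 | 0 | 0 | 0 | 0
1 | 0 | 0 | 1 | 0
1 | 0 | 1 | 0 | 1
1 | 0 | 1 | 1 | 0
1 | 1 | 0 | 0 | 1
1 | 1 | 0 | 1 | 1
1 | 1 | 1 | 0 | 0
1 | 1 | 1 | 1 | 1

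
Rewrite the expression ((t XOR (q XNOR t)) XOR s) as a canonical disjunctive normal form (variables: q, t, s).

(NOT q AND NOT t AND NOT s) OR (NOT q AND t AND NOT s) OR (q AND NOT t AND s) OR (q AND t AND s)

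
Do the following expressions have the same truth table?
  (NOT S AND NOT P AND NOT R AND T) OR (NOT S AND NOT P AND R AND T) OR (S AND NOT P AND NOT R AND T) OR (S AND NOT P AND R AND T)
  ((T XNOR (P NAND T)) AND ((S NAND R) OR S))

Yes, they are equivalent — the two output columns agree on all 16 assignments:
S | P | R | T | Expression 1 | Expression 2
-------------------------------------------
0 | 0 | 0 | 0 | 0 | 0
0 | 0 | 0 | 1 | 1 | 1
0 | 0 | 1 | 0 | 0 | 0
0 | 0 | 1 | 1 | 1 | 1
0 | 1 | 0 | 0 | 0 | 0
0 | 1 | 0 | 1 | 0 | 0
0 | 1 | 1 | 0 | 0 | 0
0 | 1 | 1 | 1 | 0 | 0
1 | 0 | 0 | 0 | 0 | 0
1 | 0 | 0 | 1 | 1 | 1
1 | 0 | 1 | 0 | 0 | 0
1 | 0 | 1 | 1 | 1 | 1
1 | 1 | 0 | 0 | 0 | 0
1 | 1 | 0 | 1 | 0 | 0
1 | 1 | 1 | 0 | 0 | 0
1 | 1 | 1 | 1 | 0 | 0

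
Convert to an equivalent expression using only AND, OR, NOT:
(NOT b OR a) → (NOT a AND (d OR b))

NOT (NOT b OR a) OR (NOT a AND (d OR b))
(Implication elimination: A → B = NOT A OR B)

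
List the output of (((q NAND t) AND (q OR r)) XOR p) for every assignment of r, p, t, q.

r | p | t | q | Output
----------------------
0 | 0 | 0 | 0 | 0
0 | 0 | 0 | 1 | 1
0 | 0 | 1 | 0 | 0
0 | 0 | 1 | 1 | 0
0 | 1 | 0 | 0 | 1
0 | 1 | 0 | 1 | 0
0 | 1 | 1 | 0 | 1
0 | 1 | 1 | 1 | 1
1 | 0 | 0 | 0 | 1
1 | 0 | 0 | 1 | 1
1 | 0 | 1 | 0 | 1
1 | 0 | 1 | 1 | 0
1 | 1 | 0 | 0 | 0
1 | 1 | 0 | 1 | 0
1 | 1 | 1 | 0 | 0
1 | 1 | 1 | 1 | 1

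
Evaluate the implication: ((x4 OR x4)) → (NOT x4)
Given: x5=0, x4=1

Antecedent ((x4 OR x4)) = 1; consequent (NOT x4) = 0.
1 → 0 = 0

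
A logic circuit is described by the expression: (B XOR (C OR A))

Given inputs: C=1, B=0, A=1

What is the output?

Substituting: (0 XOR (1 OR 1))
= 1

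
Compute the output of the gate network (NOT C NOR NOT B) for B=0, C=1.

Substituting: (NOT 1 NOR NOT 0)
= 0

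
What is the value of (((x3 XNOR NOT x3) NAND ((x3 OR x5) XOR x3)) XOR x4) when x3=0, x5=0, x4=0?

Substituting: (((0 XNOR NOT 0) NAND ((0 OR 0) XOR 0)) XOR 0)
= 1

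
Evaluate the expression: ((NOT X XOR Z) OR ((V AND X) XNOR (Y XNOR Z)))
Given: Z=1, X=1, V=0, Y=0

Substituting: ((NOT 1 XOR 1) OR ((0 AND 1) XNOR (0 XNOR 1)))
= 1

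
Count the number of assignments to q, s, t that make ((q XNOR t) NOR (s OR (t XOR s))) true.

Satisfying assignments: (1,0,0)
Count: 1 out of 8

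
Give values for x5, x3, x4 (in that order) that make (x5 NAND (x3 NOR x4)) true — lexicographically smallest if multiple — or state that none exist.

x5=0, x3=0, x4=0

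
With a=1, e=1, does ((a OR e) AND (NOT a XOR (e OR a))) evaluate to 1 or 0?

Substituting: ((1 OR 1) AND (NOT 1 XOR (1 OR 1)))
= 1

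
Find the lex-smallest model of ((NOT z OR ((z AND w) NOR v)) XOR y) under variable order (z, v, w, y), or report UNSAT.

z=0, v=0, w=0, y=0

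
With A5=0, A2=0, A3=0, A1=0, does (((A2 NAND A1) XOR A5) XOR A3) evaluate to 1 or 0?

Substituting: (((0 NAND 0) XOR 0) XOR 0)
= 1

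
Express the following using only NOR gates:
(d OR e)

((d NOR e) NOR (d NOR e))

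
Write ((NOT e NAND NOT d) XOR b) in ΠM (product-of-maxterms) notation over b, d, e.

ΠM(0, 5, 6, 7) = (b OR d OR e) AND (NOT b OR d OR NOT e) AND (NOT b OR NOT d OR e) AND (NOT b OR NOT d OR NOT e)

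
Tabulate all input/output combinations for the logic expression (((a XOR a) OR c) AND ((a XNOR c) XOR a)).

a | c | Output
--------------
0 | 0 | 0
0 | 1 | 0
1 | 0 | 0
1 | 1 | 0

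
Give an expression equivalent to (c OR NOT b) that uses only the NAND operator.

((c NAND c) NAND ((b NAND b) NAND (b NAND b)))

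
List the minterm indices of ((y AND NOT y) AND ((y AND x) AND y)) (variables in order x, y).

Σm() = FALSE (no minterms)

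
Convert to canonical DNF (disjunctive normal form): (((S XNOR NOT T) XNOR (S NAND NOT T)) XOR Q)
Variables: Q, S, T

(NOT Q AND NOT S AND T) OR (Q AND NOT S AND NOT T) OR (Q AND S AND NOT T) OR (Q AND S AND T)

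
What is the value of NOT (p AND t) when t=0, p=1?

Substituting: NOT (1 AND 0)
= 1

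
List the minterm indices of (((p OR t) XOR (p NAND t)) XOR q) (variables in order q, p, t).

Σm(0, 3, 5, 6) = (NOT q AND NOT p AND NOT t) OR (NOT q AND p AND t) OR (q AND NOT p AND t) OR (q AND p AND NOT t)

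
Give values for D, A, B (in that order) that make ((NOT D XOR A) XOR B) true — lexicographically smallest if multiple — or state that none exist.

D=0, A=0, B=0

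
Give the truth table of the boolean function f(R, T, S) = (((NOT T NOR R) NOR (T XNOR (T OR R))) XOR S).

R | T | S | Output
------------------
0 | 0 | 0 | 0
0 | 0 | 1 | 1
0 | 1 | 0 | 0
0 | 1 | 1 | 1
1 | 0 | 0 | 1
1 | 0 | 1 | 0
1 | 1 | 0 | 0
1 | 1 | 1 | 1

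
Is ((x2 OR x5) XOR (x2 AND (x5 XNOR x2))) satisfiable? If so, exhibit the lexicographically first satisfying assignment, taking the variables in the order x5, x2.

x5=0, x2=1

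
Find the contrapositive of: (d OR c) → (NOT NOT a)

Contrapositive: NOT a → NOT (d OR c)
Note: A statement and its contrapositive are logically equivalent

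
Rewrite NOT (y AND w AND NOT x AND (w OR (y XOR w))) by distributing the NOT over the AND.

NOT y OR NOT w OR x OR NOT (w OR (y XOR w))
De Morgan's: NOT(AND of terms) = OR of negations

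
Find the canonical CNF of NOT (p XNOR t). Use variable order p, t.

(p OR t) AND (NOT p OR NOT t)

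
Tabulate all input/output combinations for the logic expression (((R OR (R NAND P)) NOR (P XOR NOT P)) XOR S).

P | S | R | Output
------------------
0 | 0 | 0 | 0
0 | 0 | 1 | 0
0 | 1 | 0 | 1
0 | 1 | 1 | 1
1 | 0 | 0 | 0
1 | 0 | 1 | 0
1 | 1 | 0 | 1
1 | 1 | 1 | 1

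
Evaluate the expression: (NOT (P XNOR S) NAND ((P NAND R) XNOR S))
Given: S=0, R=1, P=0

Substituting: (NOT (0 XNOR 0) NAND ((0 NAND 1) XNOR 0))
= 1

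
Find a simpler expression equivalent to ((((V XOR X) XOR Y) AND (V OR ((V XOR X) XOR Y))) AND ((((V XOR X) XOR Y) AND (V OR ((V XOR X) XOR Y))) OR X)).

By absorption (E AND (E OR v) = E) then absorption (E AND (E OR v) = E):
= ((V XOR X) XOR Y)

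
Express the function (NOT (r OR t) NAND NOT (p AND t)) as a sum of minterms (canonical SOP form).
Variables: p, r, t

Σm(1, 2, 3, 5, 6, 7) = (NOT p AND NOT r AND t) OR (NOT p AND r AND NOT t) OR (NOT p AND r AND t) OR (p AND NOT r AND t) OR (p AND r AND NOT t) OR (p AND r AND t)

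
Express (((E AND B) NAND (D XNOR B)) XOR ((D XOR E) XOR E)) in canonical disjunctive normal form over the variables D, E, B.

(NOT D AND NOT E AND NOT B) OR (NOT D AND NOT E AND B) OR (NOT D AND E AND NOT B) OR (NOT D AND E AND B) OR (D AND E AND B)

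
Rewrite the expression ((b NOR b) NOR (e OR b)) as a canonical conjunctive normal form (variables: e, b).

(e OR b) AND (e OR NOT b) AND (NOT e OR b) AND (NOT e OR NOT b)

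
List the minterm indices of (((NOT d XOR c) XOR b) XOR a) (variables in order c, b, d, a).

Σm(0, 3, 5, 6, 9, 10, 12, 15) = (NOT c AND NOT b AND NOT d AND NOT a) OR (NOT c AND NOT b AND d AND a) OR (NOT c AND b AND NOT d AND a) OR (NOT c AND b AND d AND NOT a) OR (c AND NOT b AND NOT d AND a) OR (c AND NOT b AND d AND NOT a) OR (c AND b AND NOT d AND NOT a) OR (c AND b AND d AND a)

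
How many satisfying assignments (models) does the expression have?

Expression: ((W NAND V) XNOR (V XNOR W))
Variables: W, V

Satisfying assignments: (0,0)
Count: 1 out of 4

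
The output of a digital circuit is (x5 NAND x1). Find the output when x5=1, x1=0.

Substituting: (1 NAND 0)
= 1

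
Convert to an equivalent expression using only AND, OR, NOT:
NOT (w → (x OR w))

w AND NOT (x OR w)
(Negated implication: NOT(A → B) = A AND NOT B)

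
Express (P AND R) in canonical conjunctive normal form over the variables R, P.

(R OR P) AND (R OR NOT P) AND (NOT R OR P)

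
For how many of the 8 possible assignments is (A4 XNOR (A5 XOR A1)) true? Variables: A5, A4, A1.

Satisfying assignments: (0,0,0), (0,1,1), (1,0,1), (1,1,0)
Count: 4 out of 8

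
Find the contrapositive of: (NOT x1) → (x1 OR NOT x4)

Contrapositive: NOT (x1 OR NOT x4) → x1
Note: A statement and its contrapositive are logically equivalent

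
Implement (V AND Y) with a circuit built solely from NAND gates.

((V NAND Y) NAND (V NAND Y))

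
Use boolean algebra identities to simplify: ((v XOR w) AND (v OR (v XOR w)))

By absorption (E AND (E OR v) = E):
= (v XOR w)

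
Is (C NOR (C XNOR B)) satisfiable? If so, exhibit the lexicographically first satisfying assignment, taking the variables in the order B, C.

B=1, C=0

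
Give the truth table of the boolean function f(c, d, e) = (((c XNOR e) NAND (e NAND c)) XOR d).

c | d | e | Output
------------------
0 | 0 | 0 | 0
0 | 0 | 1 | 1
0 | 1 | 0 | 1
0 | 1 | 1 | 0
1 | 0 | 0 | 1
1 | 0 | 1 | 1
1 | 1 | 0 | 0
1 | 1 | 1 | 0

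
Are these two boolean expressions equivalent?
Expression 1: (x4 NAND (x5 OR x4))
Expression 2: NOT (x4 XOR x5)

No. Counterexample: with x5=1, x4=0, Expression 1 = 1 but Expression 2 = 0.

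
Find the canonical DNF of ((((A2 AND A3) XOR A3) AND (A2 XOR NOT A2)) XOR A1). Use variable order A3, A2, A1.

(NOT A3 AND NOT A2 AND A1) OR (NOT A3 AND A2 AND A1) OR (A3 AND NOT A2 AND NOT A1) OR (A3 AND A2 AND A1)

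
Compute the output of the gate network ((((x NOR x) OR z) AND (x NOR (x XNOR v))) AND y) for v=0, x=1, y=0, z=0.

Substituting: ((((1 NOR 1) OR 0) AND (1 NOR (1 XNOR 0))) AND 0)
= 0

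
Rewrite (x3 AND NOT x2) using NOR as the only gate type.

((x3 NOR x3) NOR ((x2 NOR x2) NOR (x2 NOR x2)))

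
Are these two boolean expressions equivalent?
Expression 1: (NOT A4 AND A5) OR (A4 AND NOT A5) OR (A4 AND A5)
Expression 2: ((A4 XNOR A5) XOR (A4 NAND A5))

Yes, they are equivalent — the two output columns agree on all 4 assignments:
A4 | A5 | Expression 1 | Expression 2
-------------------------------------
0 | 0 | 0 | 0
0 | 1 | 1 | 1
1 | 0 | 1 | 1
1 | 1 | 1 | 1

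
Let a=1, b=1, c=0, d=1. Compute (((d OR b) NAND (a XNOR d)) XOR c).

Substituting: (((1 OR 1) NAND (1 XNOR 1)) XOR 0)
= 0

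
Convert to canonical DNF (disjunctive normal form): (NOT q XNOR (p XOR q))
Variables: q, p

(NOT q AND p) OR (q AND p)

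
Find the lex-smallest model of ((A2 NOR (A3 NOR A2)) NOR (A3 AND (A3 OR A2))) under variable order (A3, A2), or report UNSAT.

A3=0, A2=0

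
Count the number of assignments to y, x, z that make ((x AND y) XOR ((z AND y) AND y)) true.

Satisfying assignments: (1,0,1), (1,1,0)
Count: 2 out of 8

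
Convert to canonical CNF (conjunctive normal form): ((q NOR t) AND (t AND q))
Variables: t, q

(t OR q) AND (t OR NOT q) AND (NOT t OR q) AND (NOT t OR NOT q)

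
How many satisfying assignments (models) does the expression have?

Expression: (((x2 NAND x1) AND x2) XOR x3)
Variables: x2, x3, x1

Satisfying assignments: (0,1,0), (0,1,1), (1,0,0), (1,1,1)
Count: 4 out of 8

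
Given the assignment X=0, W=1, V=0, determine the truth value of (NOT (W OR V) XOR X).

Substituting: (NOT (1 OR 0) XOR 0)
= 0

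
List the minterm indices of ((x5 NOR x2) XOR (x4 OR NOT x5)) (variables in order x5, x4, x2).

Σm(1, 3, 6, 7) = (NOT x5 AND NOT x4 AND x2) OR (NOT x5 AND x4 AND x2) OR (x5 AND x4 AND NOT x2) OR (x5 AND x4 AND x2)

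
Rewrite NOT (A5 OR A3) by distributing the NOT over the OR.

NOT A5 AND NOT A3
De Morgan's: NOT(OR of terms) = AND of negations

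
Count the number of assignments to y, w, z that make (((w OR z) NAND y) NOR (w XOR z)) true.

Satisfying assignments: (1,1,1)
Count: 1 out of 8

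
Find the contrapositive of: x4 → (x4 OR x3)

Contrapositive: NOT (x4 OR x3) → NOT x4
Note: A statement and its contrapositive are logically equivalent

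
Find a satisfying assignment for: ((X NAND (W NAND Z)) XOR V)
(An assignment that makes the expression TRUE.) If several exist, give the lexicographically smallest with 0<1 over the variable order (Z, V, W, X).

Z=0, V=0, W=0, X=0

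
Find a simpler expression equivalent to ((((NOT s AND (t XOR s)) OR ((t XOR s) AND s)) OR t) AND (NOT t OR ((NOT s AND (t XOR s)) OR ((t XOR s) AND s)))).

By distribution ((E OR v) AND (E OR NOT v) = E) then distribution ((E AND v) OR (E AND NOT v) = E):
= (t XOR s)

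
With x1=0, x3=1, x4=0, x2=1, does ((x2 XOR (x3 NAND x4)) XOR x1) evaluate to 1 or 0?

Substituting: ((1 XOR (1 NAND 0)) XOR 0)
= 0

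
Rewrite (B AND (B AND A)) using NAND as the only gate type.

((B NAND ((B NAND A) NAND (B NAND A))) NAND (B NAND ((B NAND A) NAND (B NAND A))))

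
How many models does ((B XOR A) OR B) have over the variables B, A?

Satisfying assignments: (0,1), (1,0), (1,1)
Count: 3 out of 4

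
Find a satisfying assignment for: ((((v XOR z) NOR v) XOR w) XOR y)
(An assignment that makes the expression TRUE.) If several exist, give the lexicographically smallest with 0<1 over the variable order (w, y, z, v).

w=0, y=0, z=0, v=0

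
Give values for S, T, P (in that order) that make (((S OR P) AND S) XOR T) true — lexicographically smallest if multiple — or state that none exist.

S=0, T=1, P=0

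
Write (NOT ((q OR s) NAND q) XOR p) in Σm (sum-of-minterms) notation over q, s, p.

Σm(1, 3, 4, 6) = (NOT q AND NOT s AND p) OR (NOT q AND s AND p) OR (q AND NOT s AND NOT p) OR (q AND s AND NOT p)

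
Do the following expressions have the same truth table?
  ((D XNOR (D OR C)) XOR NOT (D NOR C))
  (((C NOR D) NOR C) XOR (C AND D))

No. Counterexample: with C=0, D=0, Expression 1 = 1 but Expression 2 = 0.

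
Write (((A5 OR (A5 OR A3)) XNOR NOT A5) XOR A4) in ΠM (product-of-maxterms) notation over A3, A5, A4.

ΠM(0, 2, 5, 6) = (A3 OR A5 OR A4) AND (A3 OR NOT A5 OR A4) AND (NOT A3 OR A5 OR NOT A4) AND (NOT A3 OR NOT A5 OR A4)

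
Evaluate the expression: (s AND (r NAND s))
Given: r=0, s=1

Substituting: (1 AND (0 NAND 1))
= 1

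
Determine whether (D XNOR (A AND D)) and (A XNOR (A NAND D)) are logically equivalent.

No. Counterexample: with D=0, A=0, Expression 1 = 1 but Expression 2 = 0.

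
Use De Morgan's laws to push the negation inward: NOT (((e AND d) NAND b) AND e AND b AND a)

NOT ((e AND d) NAND b) OR NOT e OR NOT b OR NOT a
De Morgan's: NOT(AND of terms) = OR of negations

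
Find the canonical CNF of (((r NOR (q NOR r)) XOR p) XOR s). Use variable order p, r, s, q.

(p OR r OR s OR q) AND (p OR r OR NOT s OR NOT q) AND (p OR NOT r OR s OR q) AND (p OR NOT r OR s OR NOT q) AND (NOT p OR r OR s OR NOT q) AND (NOT p OR r OR NOT s OR q) AND (NOT p OR NOT r OR NOT s OR q) AND (NOT p OR NOT r OR NOT s OR NOT q)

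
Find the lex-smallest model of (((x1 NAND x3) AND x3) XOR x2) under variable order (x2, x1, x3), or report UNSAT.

x2=0, x1=0, x3=1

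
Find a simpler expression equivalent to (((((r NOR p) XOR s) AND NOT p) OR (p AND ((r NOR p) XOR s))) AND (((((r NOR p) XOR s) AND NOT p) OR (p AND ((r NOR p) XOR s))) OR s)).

By absorption (E AND (E OR v) = E) then distribution ((E AND v) OR (E AND NOT v) = E):
= ((r NOR p) XOR s)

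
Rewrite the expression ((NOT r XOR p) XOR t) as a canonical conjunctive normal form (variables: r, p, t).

(r OR p OR NOT t) AND (r OR NOT p OR t) AND (NOT r OR p OR t) AND (NOT r OR NOT p OR NOT t)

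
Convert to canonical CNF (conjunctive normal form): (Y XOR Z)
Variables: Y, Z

(Y OR Z) AND (NOT Y OR NOT Z)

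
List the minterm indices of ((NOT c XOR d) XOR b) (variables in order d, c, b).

Σm(0, 3, 5, 6) = (NOT d AND NOT c AND NOT b) OR (NOT d AND c AND b) OR (d AND NOT c AND b) OR (d AND c AND NOT b)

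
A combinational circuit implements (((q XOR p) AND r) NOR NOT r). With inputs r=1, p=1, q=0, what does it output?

Substituting: (((0 XOR 1) AND 1) NOR NOT 1)
= 0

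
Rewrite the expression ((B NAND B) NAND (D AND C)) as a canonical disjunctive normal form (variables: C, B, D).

(NOT C AND NOT B AND NOT D) OR (NOT C AND NOT B AND D) OR (NOT C AND B AND NOT D) OR (NOT C AND B AND D) OR (C AND NOT B AND NOT D) OR (C AND B AND NOT D) OR (C AND B AND D)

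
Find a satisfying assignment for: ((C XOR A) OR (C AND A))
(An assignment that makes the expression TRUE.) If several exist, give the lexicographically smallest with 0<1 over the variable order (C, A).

C=0, A=1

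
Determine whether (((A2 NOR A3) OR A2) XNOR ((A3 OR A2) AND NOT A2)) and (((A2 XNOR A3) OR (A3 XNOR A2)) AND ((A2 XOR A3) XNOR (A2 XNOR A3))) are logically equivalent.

Yes, they are equivalent — the two output columns agree on all 4 assignments:
A3 | A2 | Expression 1 | Expression 2
-------------------------------------
0 | 0 | 0 | 0
0 | 1 | 0 | 0
1 | 0 | 0 | 0
1 | 1 | 0 | 0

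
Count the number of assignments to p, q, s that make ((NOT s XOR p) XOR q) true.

Satisfying assignments: (0,0,0), (0,1,1), (1,0,1), (1,1,0)
Count: 4 out of 8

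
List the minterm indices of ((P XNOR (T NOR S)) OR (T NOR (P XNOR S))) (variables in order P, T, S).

Σm(1, 2, 3, 4) = (NOT P AND NOT T AND S) OR (NOT P AND T AND NOT S) OR (NOT P AND T AND S) OR (P AND NOT T AND NOT S)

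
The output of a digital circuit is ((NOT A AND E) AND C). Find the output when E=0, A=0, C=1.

Substituting: ((NOT 0 AND 0) AND 1)
= 0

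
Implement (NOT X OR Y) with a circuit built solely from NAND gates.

(((X NAND X) NAND (X NAND X)) NAND (Y NAND Y))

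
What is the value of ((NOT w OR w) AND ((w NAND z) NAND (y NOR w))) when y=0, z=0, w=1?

Substituting: ((NOT 1 OR 1) AND ((1 NAND 0) NAND (0 NOR 1)))
= 1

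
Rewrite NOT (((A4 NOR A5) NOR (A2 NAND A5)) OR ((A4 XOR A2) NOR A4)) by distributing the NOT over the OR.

NOT ((A4 NOR A5) NOR (A2 NAND A5)) AND NOT ((A4 XOR A2) NOR A4)
De Morgan's: NOT(OR of terms) = AND of negations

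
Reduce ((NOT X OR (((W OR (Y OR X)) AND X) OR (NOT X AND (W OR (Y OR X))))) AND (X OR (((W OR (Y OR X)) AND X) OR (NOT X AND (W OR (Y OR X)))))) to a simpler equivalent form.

By distribution ((E OR v) AND (E OR NOT v) = E) then distribution ((E AND v) OR (E AND NOT v) = E):
= (W OR (Y OR X))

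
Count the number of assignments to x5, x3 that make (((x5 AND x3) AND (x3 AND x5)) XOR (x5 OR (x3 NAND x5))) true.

Satisfying assignments: (0,0), (0,1), (1,0)
Count: 3 out of 4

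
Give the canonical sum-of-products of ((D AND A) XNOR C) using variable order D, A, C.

Σm(0, 2, 4, 7) = (NOT D AND NOT A AND NOT C) OR (NOT D AND A AND NOT C) OR (D AND NOT A AND NOT C) OR (D AND A AND C)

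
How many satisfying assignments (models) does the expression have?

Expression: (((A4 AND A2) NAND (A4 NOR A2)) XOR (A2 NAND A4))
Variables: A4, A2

Satisfying assignments: (1,1)
Count: 1 out of 4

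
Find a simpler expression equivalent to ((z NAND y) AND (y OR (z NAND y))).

By absorption (E AND (E OR v) = E):
= (z NAND y)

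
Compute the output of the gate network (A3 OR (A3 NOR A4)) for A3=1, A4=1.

Substituting: (1 OR (1 NOR 1))
= 1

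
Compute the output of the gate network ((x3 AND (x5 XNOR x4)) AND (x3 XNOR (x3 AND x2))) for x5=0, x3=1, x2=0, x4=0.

Substituting: ((1 AND (0 XNOR 0)) AND (1 XNOR (1 AND 0)))
= 0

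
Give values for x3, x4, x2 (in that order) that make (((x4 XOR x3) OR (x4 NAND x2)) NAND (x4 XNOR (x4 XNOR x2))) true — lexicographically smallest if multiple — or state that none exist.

x3=0, x4=0, x2=0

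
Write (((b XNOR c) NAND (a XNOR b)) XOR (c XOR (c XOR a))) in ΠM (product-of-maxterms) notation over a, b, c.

ΠM(0, 4, 5, 6) = (a OR b OR c) AND (NOT a OR b OR c) AND (NOT a OR b OR NOT c) AND (NOT a OR NOT b OR c)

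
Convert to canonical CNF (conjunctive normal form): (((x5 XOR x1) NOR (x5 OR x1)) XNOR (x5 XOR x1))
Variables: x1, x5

(x1 OR x5) AND (x1 OR NOT x5) AND (NOT x1 OR x5)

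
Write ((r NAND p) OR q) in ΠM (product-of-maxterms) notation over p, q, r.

ΠM(5) = (NOT p OR q OR NOT r)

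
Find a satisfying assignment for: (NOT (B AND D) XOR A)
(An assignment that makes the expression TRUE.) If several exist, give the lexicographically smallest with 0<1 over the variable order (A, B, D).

A=0, B=0, D=0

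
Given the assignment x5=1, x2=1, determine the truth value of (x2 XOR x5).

Substituting: (1 XOR 1)
= 0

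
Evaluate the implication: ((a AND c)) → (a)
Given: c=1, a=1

Antecedent ((a AND c)) = 1; consequent (a) = 1.
1 → 1 = 1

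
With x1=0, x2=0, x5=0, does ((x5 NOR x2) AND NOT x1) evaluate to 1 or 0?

Substituting: ((0 NOR 0) AND NOT 0)
= 1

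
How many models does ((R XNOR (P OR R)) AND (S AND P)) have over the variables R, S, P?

Satisfying assignments: (1,1,1)
Count: 1 out of 8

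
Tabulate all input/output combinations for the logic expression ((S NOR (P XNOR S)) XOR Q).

Q | S | P | Output
------------------
0 | 0 | 0 | 0
0 | 0 | 1 | 1
0 | 1 | 0 | 0
0 | 1 | 1 | 0
1 | 0 | 0 | 1
1 | 0 | 1 | 0
1 | 1 | 0 | 1
1 | 1 | 1 | 1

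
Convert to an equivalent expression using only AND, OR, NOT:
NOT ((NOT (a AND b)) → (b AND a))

(NOT (a AND b)) AND NOT (b AND a)
(Negated implication: NOT(A → B) = A AND NOT B)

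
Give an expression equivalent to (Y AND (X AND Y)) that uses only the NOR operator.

((Y NOR Y) NOR (((X NOR X) NOR (Y NOR Y)) NOR ((X NOR X) NOR (Y NOR Y))))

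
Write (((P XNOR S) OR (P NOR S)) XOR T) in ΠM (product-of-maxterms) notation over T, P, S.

ΠM(1, 2, 4, 7) = (T OR P OR NOT S) AND (T OR NOT P OR S) AND (NOT T OR P OR S) AND (NOT T OR NOT P OR NOT S)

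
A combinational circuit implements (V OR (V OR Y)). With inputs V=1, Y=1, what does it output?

Substituting: (1 OR (1 OR 1))
= 1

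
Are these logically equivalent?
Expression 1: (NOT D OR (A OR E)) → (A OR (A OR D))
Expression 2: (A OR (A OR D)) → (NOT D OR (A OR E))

No, Converse is not equivalent to original (counterexample: D=0, E=0, A=0)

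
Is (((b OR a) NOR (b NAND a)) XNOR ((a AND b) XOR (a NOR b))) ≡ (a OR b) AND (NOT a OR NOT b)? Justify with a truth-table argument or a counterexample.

Yes, they are equivalent — the two output columns agree on all 4 assignments:
a | b | Expression 1 | Expression 2
-----------------------------------
0 | 0 | 0 | 0
0 | 1 | 1 | 1
1 | 0 | 1 | 1
1 | 1 | 0 | 0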